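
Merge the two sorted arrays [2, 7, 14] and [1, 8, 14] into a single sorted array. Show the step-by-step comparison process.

Merging process:

Compare 2 vs 1: take 1 from right. Merged: [1]
Compare 2 vs 8: take 2 from left. Merged: [1, 2]
Compare 7 vs 8: take 7 from left. Merged: [1, 2, 7]
Compare 14 vs 8: take 8 from right. Merged: [1, 2, 7, 8]
Compare 14 vs 14: take 14 from left. Merged: [1, 2, 7, 8, 14]
Append remaining from right: [14]. Merged: [1, 2, 7, 8, 14, 14]

Final merged array: [1, 2, 7, 8, 14, 14]
Total comparisons: 5

The merged array is [1, 2, 7, 8, 14, 14], requiring 5 comparisons. The merge step runs in O(n) time where n is the total number of elements.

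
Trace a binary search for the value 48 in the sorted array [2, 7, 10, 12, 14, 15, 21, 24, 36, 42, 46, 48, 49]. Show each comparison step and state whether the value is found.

Binary search for 48 in [2, 7, 10, 12, 14, 15, 21, 24, 36, 42, 46, 48, 49]:

lo=0, hi=12, mid=6, arr[mid]=21 -> 21 < 48, search right half
lo=7, hi=12, mid=9, arr[mid]=42 -> 42 < 48, search right half
lo=10, hi=12, mid=11, arr[mid]=48 -> Found target at index 11!

Binary search finds 48 at index 11 after 3 comparisons. The search repeatedly halves the search space by comparing with the middle element.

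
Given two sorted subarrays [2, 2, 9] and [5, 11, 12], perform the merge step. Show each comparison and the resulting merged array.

Merging process:

Compare 2 vs 5: take 2 from left. Merged: [2]
Compare 2 vs 5: take 2 from left. Merged: [2, 2]
Compare 9 vs 5: take 5 from right. Merged: [2, 2, 5]
Compare 9 vs 11: take 9 from left. Merged: [2, 2, 5, 9]
Append remaining from right: [11, 12]. Merged: [2, 2, 5, 9, 11, 12]

Final merged array: [2, 2, 5, 9, 11, 12]
Total comparisons: 4

The merged array is [2, 2, 5, 9, 11, 12], requiring 4 comparisons. The merge step runs in O(n) time where n is the total number of elements.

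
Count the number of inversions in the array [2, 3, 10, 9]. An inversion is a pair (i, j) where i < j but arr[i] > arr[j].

Finding inversions in [2, 3, 10, 9]:

(2, 3): arr[2]=10 > arr[3]=9

Total inversions: 1

The array has 1 inversion(s): (2,3). Each pair (i,j) satisfies i < j and arr[i] > arr[j].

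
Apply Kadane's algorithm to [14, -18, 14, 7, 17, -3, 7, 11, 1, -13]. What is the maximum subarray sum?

Using Kadane's algorithm on [14, -18, 14, 7, 17, -3, 7, 11, 1, -13]:

Scanning through the array:
Position 1 (value -18): max_ending_here = -4, max_so_far = 14
Position 2 (value 14): max_ending_here = 14, max_so_far = 14
Position 3 (value 7): max_ending_here = 21, max_so_far = 21
Position 4 (value 17): max_ending_here = 38, max_so_far = 38
Position 5 (value -3): max_ending_here = 35, max_so_far = 38
Position 6 (value 7): max_ending_here = 42, max_so_far = 42
Position 7 (value 11): max_ending_here = 53, max_so_far = 53
Position 8 (value 1): max_ending_here = 54, max_so_far = 54
Position 9 (value -13): max_ending_here = 41, max_so_far = 54

Maximum subarray: [14, 7, 17, -3, 7, 11, 1]
Maximum sum: 54

The maximum subarray is [14, 7, 17, -3, 7, 11, 1] with sum 54. This subarray runs from index 2 to index 8.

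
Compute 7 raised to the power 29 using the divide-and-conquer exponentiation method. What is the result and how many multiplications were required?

Computing 7^29 by squaring (build up from 7^1; each line after the first costs one multiplication):

7^1 = 7
7^2 = (7^1)^2 = 7^2 = 49
7^3 = 7 * 7^2 = 7 * 49 = 343
7^6 = (7^3)^2 = 343^2 = 117649
7^7 = 7 * 7^6 = 7 * 117649 = 823543
7^14 = (7^7)^2 = 823543^2 = 678223072849
7^28 = (7^14)^2 = 678223072849^2 = 459986536544739960976801
7^29 = 7 * 7^28 = 7 * 459986536544739960976801 = 3219905755813179726837607

Result: 3219905755813179726837607
Multiplications needed: 7 (7 lines after 7^1)

7^29 = 3219905755813179726837607. Using exponentiation by squaring, this requires 7 multiplications. The key idea: if the exponent is even, square the half-power; if odd, multiply by the base once.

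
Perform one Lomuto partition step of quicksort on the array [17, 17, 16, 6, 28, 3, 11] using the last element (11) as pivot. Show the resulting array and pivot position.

Lomuto partition with pivot = 11:

Initial array: [17, 17, 16, 6, 28, 3, 11]

arr[0]=17 > 11: no swap
arr[1]=17 > 11: no swap
arr[2]=16 > 11: no swap
arr[3]=6 <= 11: swap with position 0, array becomes [6, 17, 16, 17, 28, 3, 11]
arr[4]=28 > 11: no swap
arr[5]=3 <= 11: swap with position 1, array becomes [6, 3, 16, 17, 28, 17, 11]

Place pivot at position 2: [6, 3, 11, 17, 28, 17, 16]
Pivot position: 2

After partitioning with pivot 11, the array becomes [6, 3, 11, 17, 28, 17, 16]. The pivot is placed at index 2. All elements to the left of the pivot are <= 11, and all elements to the right are > 11.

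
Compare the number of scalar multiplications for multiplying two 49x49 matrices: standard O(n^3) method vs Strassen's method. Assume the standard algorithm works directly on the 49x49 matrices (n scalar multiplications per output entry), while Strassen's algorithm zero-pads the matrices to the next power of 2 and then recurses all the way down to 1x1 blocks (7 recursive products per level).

Matrix multiplication for 49x49 matrices:

Strassen's algorithm requires power-of-2 dimensions. Pad 49x49 to 64x64 (next power of 2).

Standard algorithm: 49^3 = 117649 multiplications
Strassen's algorithm: 7^(log2(64)) = 7^6 = 117649 multiplications
Savings: 117649 - 117649 = 0 multiplications

Standard: 117649 multiplications (49^3). Strassen: 117649 multiplications (7^6, after padding to 64x64). Strassen reduces 8 recursive multiplications to 7 at each level.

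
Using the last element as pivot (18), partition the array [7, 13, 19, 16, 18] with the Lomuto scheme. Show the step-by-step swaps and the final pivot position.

Lomuto partition with pivot = 18:

Initial array: [7, 13, 19, 16, 18]

arr[0]=7 <= 18: swap with position 0, array becomes [7, 13, 19, 16, 18]
arr[1]=13 <= 18: swap with position 1, array becomes [7, 13, 19, 16, 18]
arr[2]=19 > 18: no swap
arr[3]=16 <= 18: swap with position 2, array becomes [7, 13, 16, 19, 18]

Place pivot at position 3: [7, 13, 16, 18, 19]
Pivot position: 3

After partitioning with pivot 18, the array becomes [7, 13, 16, 18, 19]. The pivot is placed at index 3. All elements to the left of the pivot are <= 18, and all elements to the right are > 18.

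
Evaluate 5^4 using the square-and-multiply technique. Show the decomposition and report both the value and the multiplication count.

Computing 5^4 by squaring (build up from 5^1; each line after the first costs one multiplication):

5^1 = 5
5^2 = (5^1)^2 = 5^2 = 25
5^4 = (5^2)^2 = 25^2 = 625

Result: 625
Multiplications needed: 2 (2 lines after 5^1)

5^4 = 625. Using exponentiation by squaring, this requires 2 multiplications. The key idea: if the exponent is even, square the half-power; if odd, multiply by the base once.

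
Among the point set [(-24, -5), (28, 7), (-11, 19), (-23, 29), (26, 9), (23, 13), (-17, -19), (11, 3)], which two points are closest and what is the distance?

Computing all pairwise distances among 8 points:

d((-24, -5), (28, 7)) = 53.3667
d((-24, -5), (-11, 19)) = 27.2947
d((-24, -5), (-23, 29)) = 34.0147
d((-24, -5), (26, 9)) = 51.923
d((-24, -5), (23, 13)) = 50.3289
d((-24, -5), (-17, -19)) = 15.6525
d((-24, -5), (11, 3)) = 35.9026
d((28, 7), (-11, 19)) = 40.8044
d((28, 7), (-23, 29)) = 55.5428
d((28, 7), (26, 9)) = 2.8284 <-- minimum
d((28, 7), (23, 13)) = 7.8102
d((28, 7), (-17, -19)) = 51.9711
d((28, 7), (11, 3)) = 17.4642
d((-11, 19), (-23, 29)) = 15.6205
d((-11, 19), (26, 9)) = 38.3275
d((-11, 19), (23, 13)) = 34.5254
d((-11, 19), (-17, -19)) = 38.4708
d((-11, 19), (11, 3)) = 27.2029
d((-23, 29), (26, 9)) = 52.9245
d((-23, 29), (23, 13)) = 48.7032
d((-23, 29), (-17, -19)) = 48.3735
d((-23, 29), (11, 3)) = 42.8019
d((26, 9), (23, 13)) = 5.0
d((26, 9), (-17, -19)) = 51.3128
d((26, 9), (11, 3)) = 16.1555
d((23, 13), (-17, -19)) = 51.225
d((23, 13), (11, 3)) = 15.6205
d((-17, -19), (11, 3)) = 35.609

Closest pair: (28, 7) and (26, 9) with distance 2.8284

The closest pair is (28, 7) and (26, 9) with Euclidean distance 2.8284. For 8 points, brute-force pairwise comparison is shown above. For large n, the divide-and-conquer algorithm (sort by x, recurse on halves, check the dividing strip) achieves O(n log n).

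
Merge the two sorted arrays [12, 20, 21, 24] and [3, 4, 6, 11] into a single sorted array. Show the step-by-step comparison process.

Merging process:

Compare 12 vs 3: take 3 from right. Merged: [3]
Compare 12 vs 4: take 4 from right. Merged: [3, 4]
Compare 12 vs 6: take 6 from right. Merged: [3, 4, 6]
Compare 12 vs 11: take 11 from right. Merged: [3, 4, 6, 11]
Append remaining from left: [12, 20, 21, 24]. Merged: [3, 4, 6, 11, 12, 20, 21, 24]

Final merged array: [3, 4, 6, 11, 12, 20, 21, 24]
Total comparisons: 4

The merged array is [3, 4, 6, 11, 12, 20, 21, 24], requiring 4 comparisons. The merge step runs in O(n) time where n is the total number of elements.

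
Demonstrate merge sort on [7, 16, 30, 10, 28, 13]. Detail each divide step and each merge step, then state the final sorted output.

Merge sort trace:

Split: [7, 16, 30, 10, 28, 13] -> [7, 16, 30] and [10, 28, 13]
  Split: [7, 16, 30] -> [7] and [16, 30]
    Split: [16, 30] -> [16] and [30]
    Merge: [16] + [30] -> [16, 30]
  Merge: [7] + [16, 30] -> [7, 16, 30]
  Split: [10, 28, 13] -> [10] and [28, 13]
    Split: [28, 13] -> [28] and [13]
    Merge: [28] + [13] -> [13, 28]
  Merge: [10] + [13, 28] -> [10, 13, 28]
Merge: [7, 16, 30] + [10, 13, 28] -> [7, 10, 13, 16, 28, 30]

Final sorted array: [7, 10, 13, 16, 28, 30]

The merge sort proceeds by recursively splitting the array and merging sorted halves.
After all merges, the sorted array is [7, 10, 13, 16, 28, 30].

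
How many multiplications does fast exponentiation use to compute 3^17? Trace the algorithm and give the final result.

Computing 3^17 by squaring (build up from 3^1; each line after the first costs one multiplication):

3^1 = 3
3^2 = (3^1)^2 = 3^2 = 9
3^4 = (3^2)^2 = 9^2 = 81
3^8 = (3^4)^2 = 81^2 = 6561
3^16 = (3^8)^2 = 6561^2 = 43046721
3^17 = 3 * 3^16 = 3 * 43046721 = 129140163

Result: 129140163
Multiplications needed: 5 (5 lines after 3^1)

3^17 = 129140163. Using exponentiation by squaring, this requires 5 multiplications. The key idea: if the exponent is even, square the half-power; if odd, multiply by the base once.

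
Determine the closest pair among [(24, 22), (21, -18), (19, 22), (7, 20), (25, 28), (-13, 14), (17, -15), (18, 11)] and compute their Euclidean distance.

Computing all pairwise distances among 8 points:

d((24, 22), (21, -18)) = 40.1123
d((24, 22), (19, 22)) = 5.0 <-- minimum
d((24, 22), (7, 20)) = 17.1172
d((24, 22), (25, 28)) = 6.0828
d((24, 22), (-13, 14)) = 37.855
d((24, 22), (17, -15)) = 37.6563
d((24, 22), (18, 11)) = 12.53
d((21, -18), (19, 22)) = 40.05
d((21, -18), (7, 20)) = 40.4969
d((21, -18), (25, 28)) = 46.1736
d((21, -18), (-13, 14)) = 46.6905
d((21, -18), (17, -15)) = 5.0 <-- minimum
d((21, -18), (18, 11)) = 29.1548
d((19, 22), (7, 20)) = 12.1655
d((19, 22), (25, 28)) = 8.4853
d((19, 22), (-13, 14)) = 32.9848
d((19, 22), (17, -15)) = 37.054
d((19, 22), (18, 11)) = 11.0454
d((7, 20), (25, 28)) = 19.6977
d((7, 20), (-13, 14)) = 20.8806
d((7, 20), (17, -15)) = 36.4005
d((7, 20), (18, 11)) = 14.2127
d((25, 28), (-13, 14)) = 40.4969
d((25, 28), (17, -15)) = 43.7379
d((25, 28), (18, 11)) = 18.3848
d((-13, 14), (17, -15)) = 41.7253
d((-13, 14), (18, 11)) = 31.1448
d((17, -15), (18, 11)) = 26.0192

Minimum distance: 5.0 (tie among 2 pairs: (24, 22) and (19, 22); (21, -18) and (17, -15))

The minimum Euclidean distance is 5.0. There is a tie: 2 pairs achieve this minimum — (24, 22) and (19, 22); (21, -18) and (17, -15). Any of these is a valid closest pair. For 8 points, brute-force pairwise comparison is shown above. For large n, the divide-and-conquer algorithm (sort by x, recurse on halves, check the dividing strip) achieves O(n log n).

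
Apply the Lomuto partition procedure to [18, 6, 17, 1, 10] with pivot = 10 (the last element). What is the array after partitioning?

Lomuto partition with pivot = 10:

Initial array: [18, 6, 17, 1, 10]

arr[0]=18 > 10: no swap
arr[1]=6 <= 10: swap with position 0, array becomes [6, 18, 17, 1, 10]
arr[2]=17 > 10: no swap
arr[3]=1 <= 10: swap with position 1, array becomes [6, 1, 17, 18, 10]

Place pivot at position 2: [6, 1, 10, 18, 17]
Pivot position: 2

After partitioning with pivot 10, the array becomes [6, 1, 10, 18, 17]. The pivot is placed at index 2. All elements to the left of the pivot are <= 10, and all elements to the right are > 10.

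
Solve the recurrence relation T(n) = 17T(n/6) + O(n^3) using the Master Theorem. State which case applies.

Master Theorem for T(n) = 17T(n/6) + O(n^3):

a = 17, b = 6, c = 3
log_b(a) = log_6(17) = 1.5812

Case 3: c = 3 > log_6(17) = 1.5812
T(n) = O(n^3) = O(n^3)

For T(n) = 17T(n/6) + O(n^3): log_6(17) = 1.5812. This is Case 3 of the Master Theorem (c > log_b(a), work dominated by root), giving O(n^3).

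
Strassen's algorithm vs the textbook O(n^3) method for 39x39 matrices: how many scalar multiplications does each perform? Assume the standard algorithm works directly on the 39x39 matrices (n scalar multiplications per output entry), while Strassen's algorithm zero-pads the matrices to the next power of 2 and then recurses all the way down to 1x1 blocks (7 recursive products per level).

Matrix multiplication for 39x39 matrices:

Strassen's algorithm requires power-of-2 dimensions. Pad 39x39 to 64x64 (next power of 2).

Standard algorithm: 39^3 = 59319 multiplications
Strassen's algorithm: 7^(log2(64)) = 7^6 = 117649 multiplications
Difference: 59319 - 117649 = -58330 (Strassen uses MORE here due to padding overhead — for small or just-over-power-of-2 n, padding can outweigh the per-level savings)

Standard: 59319 multiplications (39^3). Strassen: 117649 multiplications (7^6, after padding to 64x64). Strassen reduces 8 recursive multiplications to 7 at each level.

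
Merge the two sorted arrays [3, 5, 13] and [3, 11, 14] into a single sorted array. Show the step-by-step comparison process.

Merging process:

Compare 3 vs 3: take 3 from left. Merged: [3]
Compare 5 vs 3: take 3 from right. Merged: [3, 3]
Compare 5 vs 11: take 5 from left. Merged: [3, 3, 5]
Compare 13 vs 11: take 11 from right. Merged: [3, 3, 5, 11]
Compare 13 vs 14: take 13 from left. Merged: [3, 3, 5, 11, 13]
Append remaining from right: [14]. Merged: [3, 3, 5, 11, 13, 14]

Final merged array: [3, 3, 5, 11, 13, 14]
Total comparisons: 5

The merged array is [3, 3, 5, 11, 13, 14], requiring 5 comparisons. The merge step runs in O(n) time where n is the total number of elements.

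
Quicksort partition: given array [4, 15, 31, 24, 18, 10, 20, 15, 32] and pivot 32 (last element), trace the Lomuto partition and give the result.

Lomuto partition with pivot = 32:

Initial array: [4, 15, 31, 24, 18, 10, 20, 15, 32]

arr[0]=4 <= 32: swap with position 0, array becomes [4, 15, 31, 24, 18, 10, 20, 15, 32]
arr[1]=15 <= 32: swap with position 1, array becomes [4, 15, 31, 24, 18, 10, 20, 15, 32]
arr[2]=31 <= 32: swap with position 2, array becomes [4, 15, 31, 24, 18, 10, 20, 15, 32]
arr[3]=24 <= 32: swap with position 3, array becomes [4, 15, 31, 24, 18, 10, 20, 15, 32]
arr[4]=18 <= 32: swap with position 4, array becomes [4, 15, 31, 24, 18, 10, 20, 15, 32]
arr[5]=10 <= 32: swap with position 5, array becomes [4, 15, 31, 24, 18, 10, 20, 15, 32]
arr[6]=20 <= 32: swap with position 6, array becomes [4, 15, 31, 24, 18, 10, 20, 15, 32]
arr[7]=15 <= 32: swap with position 7, array becomes [4, 15, 31, 24, 18, 10, 20, 15, 32]

Place pivot at position 8: [4, 15, 31, 24, 18, 10, 20, 15, 32]
Pivot position: 8

After partitioning with pivot 32, the array becomes [4, 15, 31, 24, 18, 10, 20, 15, 32]. The pivot is placed at index 8. All elements to the left of the pivot are <= 32, and all elements to the right are > 32.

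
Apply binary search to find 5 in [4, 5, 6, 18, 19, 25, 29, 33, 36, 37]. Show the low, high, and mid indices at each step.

Binary search for 5 in [4, 5, 6, 18, 19, 25, 29, 33, 36, 37]:

lo=0, hi=9, mid=4, arr[mid]=19 -> 19 > 5, search left half
lo=0, hi=3, mid=1, arr[mid]=5 -> Found target at index 1!

Binary search finds 5 at index 1 after 2 comparisons. The search repeatedly halves the search space by comparing with the middle element.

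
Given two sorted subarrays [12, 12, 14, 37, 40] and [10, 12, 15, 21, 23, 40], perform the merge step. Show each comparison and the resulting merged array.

Merging process:

Compare 12 vs 10: take 10 from right. Merged: [10]
Compare 12 vs 12: take 12 from left. Merged: [10, 12]
Compare 12 vs 12: take 12 from left. Merged: [10, 12, 12]
Compare 14 vs 12: take 12 from right. Merged: [10, 12, 12, 12]
Compare 14 vs 15: take 14 from left. Merged: [10, 12, 12, 12, 14]
Compare 37 vs 15: take 15 from right. Merged: [10, 12, 12, 12, 14, 15]
Compare 37 vs 21: take 21 from right. Merged: [10, 12, 12, 12, 14, 15, 21]
Compare 37 vs 23: take 23 from right. Merged: [10, 12, 12, 12, 14, 15, 21, 23]
Compare 37 vs 40: take 37 from left. Merged: [10, 12, 12, 12, 14, 15, 21, 23, 37]
Compare 40 vs 40: take 40 from left. Merged: [10, 12, 12, 12, 14, 15, 21, 23, 37, 40]
Append remaining from right: [40]. Merged: [10, 12, 12, 12, 14, 15, 21, 23, 37, 40, 40]

Final merged array: [10, 12, 12, 12, 14, 15, 21, 23, 37, 40, 40]
Total comparisons: 10

The merged array is [10, 12, 12, 12, 14, 15, 21, 23, 37, 40, 40], requiring 10 comparisons. The merge step runs in O(n) time where n is the total number of elements.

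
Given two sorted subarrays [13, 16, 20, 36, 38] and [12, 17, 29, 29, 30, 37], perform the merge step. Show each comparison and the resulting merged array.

Merging process:

Compare 13 vs 12: take 12 from right. Merged: [12]
Compare 13 vs 17: take 13 from left. Merged: [12, 13]
Compare 16 vs 17: take 16 from left. Merged: [12, 13, 16]
Compare 20 vs 17: take 17 from right. Merged: [12, 13, 16, 17]
Compare 20 vs 29: take 20 from left. Merged: [12, 13, 16, 17, 20]
Compare 36 vs 29: take 29 from right. Merged: [12, 13, 16, 17, 20, 29]
Compare 36 vs 29: take 29 from right. Merged: [12, 13, 16, 17, 20, 29, 29]
Compare 36 vs 30: take 30 from right. Merged: [12, 13, 16, 17, 20, 29, 29, 30]
Compare 36 vs 37: take 36 from left. Merged: [12, 13, 16, 17, 20, 29, 29, 30, 36]
Compare 38 vs 37: take 37 from right. Merged: [12, 13, 16, 17, 20, 29, 29, 30, 36, 37]
Append remaining from left: [38]. Merged: [12, 13, 16, 17, 20, 29, 29, 30, 36, 37, 38]

Final merged array: [12, 13, 16, 17, 20, 29, 29, 30, 36, 37, 38]
Total comparisons: 10

The merged array is [12, 13, 16, 17, 20, 29, 29, 30, 36, 37, 38], requiring 10 comparisons. The merge step runs in O(n) time where n is the total number of elements.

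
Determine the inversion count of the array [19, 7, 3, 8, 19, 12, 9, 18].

Finding inversions in [19, 7, 3, 8, 19, 12, 9, 18]:

(0, 1): arr[0]=19 > arr[1]=7
(0, 2): arr[0]=19 > arr[2]=3
(0, 3): arr[0]=19 > arr[3]=8
(0, 5): arr[0]=19 > arr[5]=12
(0, 6): arr[0]=19 > arr[6]=9
(0, 7): arr[0]=19 > arr[7]=18
(1, 2): arr[1]=7 > arr[2]=3
(4, 5): arr[4]=19 > arr[5]=12
(4, 6): arr[4]=19 > arr[6]=9
(4, 7): arr[4]=19 > arr[7]=18
(5, 6): arr[5]=12 > arr[6]=9

Total inversions: 11

The array has 11 inversion(s): (0,1), (0,2), (0,3), (0,5), (0,6), (0,7), (1,2), (4,5), (4,6), (4,7), (5,6). Each pair (i,j) satisfies i < j and arr[i] > arr[j].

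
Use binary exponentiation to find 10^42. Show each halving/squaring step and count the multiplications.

Computing 10^42 by squaring (build up from 10^1; each line after the first costs one multiplication):

10^1 = 10
10^2 = (10^1)^2 = 10^2 = 100
10^4 = (10^2)^2 = 100^2 = 10000
10^5 = 10 * 10^4 = 10 * 10000 = 100000
10^10 = (10^5)^2 = 100000^2 = 10000000000
10^20 = (10^10)^2 = 10000000000^2 = 100000000000000000000
10^21 = 10 * 10^20 = 10 * 100000000000000000000 = 1000000000000000000000
10^42 = (10^21)^2 = 1000000000000000000000^2 = 1000000000000000000000000000000000000000000

Result: 1000000000000000000000000000000000000000000
Multiplications needed: 7 (7 lines after 10^1)

10^42 = 1000000000000000000000000000000000000000000. Using exponentiation by squaring, this requires 7 multiplications. The key idea: if the exponent is even, square the half-power; if odd, multiply by the base once.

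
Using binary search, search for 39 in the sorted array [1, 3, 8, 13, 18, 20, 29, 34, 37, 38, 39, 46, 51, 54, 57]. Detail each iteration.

Binary search for 39 in [1, 3, 8, 13, 18, 20, 29, 34, 37, 38, 39, 46, 51, 54, 57]:

lo=0, hi=14, mid=7, arr[mid]=34 -> 34 < 39, search right half
lo=8, hi=14, mid=11, arr[mid]=46 -> 46 > 39, search left half
lo=8, hi=10, mid=9, arr[mid]=38 -> 38 < 39, search right half
lo=10, hi=10, mid=10, arr[mid]=39 -> Found target at index 10!

Binary search finds 39 at index 10 after 4 comparisons. The search repeatedly halves the search space by comparing with the middle element.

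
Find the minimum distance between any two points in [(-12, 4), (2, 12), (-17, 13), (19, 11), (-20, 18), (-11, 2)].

Computing all pairwise distances among 6 points:

d((-12, 4), (2, 12)) = 16.1245
d((-12, 4), (-17, 13)) = 10.2956
d((-12, 4), (19, 11)) = 31.7805
d((-12, 4), (-20, 18)) = 16.1245
d((-12, 4), (-11, 2)) = 2.2361 <-- minimum
d((2, 12), (-17, 13)) = 19.0263
d((2, 12), (19, 11)) = 17.0294
d((2, 12), (-20, 18)) = 22.8035
d((2, 12), (-11, 2)) = 16.4012
d((-17, 13), (19, 11)) = 36.0555
d((-17, 13), (-20, 18)) = 5.831
d((-17, 13), (-11, 2)) = 12.53
d((19, 11), (-20, 18)) = 39.6232
d((19, 11), (-11, 2)) = 31.3209
d((-20, 18), (-11, 2)) = 18.3576

Closest pair: (-12, 4) and (-11, 2) with distance 2.2361

The closest pair is (-12, 4) and (-11, 2) with Euclidean distance 2.2361. For 6 points, brute-force pairwise comparison is shown above. For large n, the divide-and-conquer algorithm (sort by x, recurse on halves, check the dividing strip) achieves O(n log n).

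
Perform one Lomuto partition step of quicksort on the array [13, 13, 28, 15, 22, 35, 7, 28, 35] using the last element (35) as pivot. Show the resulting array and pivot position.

Lomuto partition with pivot = 35:

Initial array: [13, 13, 28, 15, 22, 35, 7, 28, 35]

arr[0]=13 <= 35: swap with position 0, array becomes [13, 13, 28, 15, 22, 35, 7, 28, 35]
arr[1]=13 <= 35: swap with position 1, array becomes [13, 13, 28, 15, 22, 35, 7, 28, 35]
arr[2]=28 <= 35: swap with position 2, array becomes [13, 13, 28, 15, 22, 35, 7, 28, 35]
arr[3]=15 <= 35: swap with position 3, array becomes [13, 13, 28, 15, 22, 35, 7, 28, 35]
arr[4]=22 <= 35: swap with position 4, array becomes [13, 13, 28, 15, 22, 35, 7, 28, 35]
arr[5]=35 <= 35: swap with position 5, array becomes [13, 13, 28, 15, 22, 35, 7, 28, 35]
arr[6]=7 <= 35: swap with position 6, array becomes [13, 13, 28, 15, 22, 35, 7, 28, 35]
arr[7]=28 <= 35: swap with position 7, array becomes [13, 13, 28, 15, 22, 35, 7, 28, 35]

Place pivot at position 8: [13, 13, 28, 15, 22, 35, 7, 28, 35]
Pivot position: 8

After partitioning with pivot 35, the array becomes [13, 13, 28, 15, 22, 35, 7, 28, 35]. The pivot is placed at index 8. All elements to the left of the pivot are <= 35, and all elements to the right are > 35.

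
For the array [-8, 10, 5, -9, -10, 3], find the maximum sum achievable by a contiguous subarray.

Using Kadane's algorithm on [-8, 10, 5, -9, -10, 3]:

Scanning through the array:
Position 1 (value 10): max_ending_here = 10, max_so_far = 10
Position 2 (value 5): max_ending_here = 15, max_so_far = 15
Position 3 (value -9): max_ending_here = 6, max_so_far = 15
Position 4 (value -10): max_ending_here = -4, max_so_far = 15
Position 5 (value 3): max_ending_here = 3, max_so_far = 15

Maximum subarray: [10, 5]
Maximum sum: 15

The maximum subarray is [10, 5] with sum 15. This subarray runs from index 1 to index 2.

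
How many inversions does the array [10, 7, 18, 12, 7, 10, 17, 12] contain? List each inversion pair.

Finding inversions in [10, 7, 18, 12, 7, 10, 17, 12]:

(0, 1): arr[0]=10 > arr[1]=7
(0, 4): arr[0]=10 > arr[4]=7
(2, 3): arr[2]=18 > arr[3]=12
(2, 4): arr[2]=18 > arr[4]=7
(2, 5): arr[2]=18 > arr[5]=10
(2, 6): arr[2]=18 > arr[6]=17
(2, 7): arr[2]=18 > arr[7]=12
(3, 4): arr[3]=12 > arr[4]=7
(3, 5): arr[3]=12 > arr[5]=10
(6, 7): arr[6]=17 > arr[7]=12

Total inversions: 10

The array has 10 inversion(s): (0,1), (0,4), (2,3), (2,4), (2,5), (2,6), (2,7), (3,4), (3,5), (6,7). Each pair (i,j) satisfies i < j and arr[i] > arr[j].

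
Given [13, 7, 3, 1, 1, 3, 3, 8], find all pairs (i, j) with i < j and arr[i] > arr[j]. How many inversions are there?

Finding inversions in [13, 7, 3, 1, 1, 3, 3, 8]:

(0, 1): arr[0]=13 > arr[1]=7
(0, 2): arr[0]=13 > arr[2]=3
(0, 3): arr[0]=13 > arr[3]=1
(0, 4): arr[0]=13 > arr[4]=1
(0, 5): arr[0]=13 > arr[5]=3
(0, 6): arr[0]=13 > arr[6]=3
(0, 7): arr[0]=13 > arr[7]=8
(1, 2): arr[1]=7 > arr[2]=3
(1, 3): arr[1]=7 > arr[3]=1
(1, 4): arr[1]=7 > arr[4]=1
(1, 5): arr[1]=7 > arr[5]=3
(1, 6): arr[1]=7 > arr[6]=3
(2, 3): arr[2]=3 > arr[3]=1
(2, 4): arr[2]=3 > arr[4]=1

Total inversions: 14

The array has 14 inversion(s): (0,1), (0,2), (0,3), (0,4), (0,5), (0,6), (0,7), (1,2), (1,3), (1,4), (1,5), (1,6), (2,3), (2,4). Each pair (i,j) satisfies i < j and arr[i] > arr[j].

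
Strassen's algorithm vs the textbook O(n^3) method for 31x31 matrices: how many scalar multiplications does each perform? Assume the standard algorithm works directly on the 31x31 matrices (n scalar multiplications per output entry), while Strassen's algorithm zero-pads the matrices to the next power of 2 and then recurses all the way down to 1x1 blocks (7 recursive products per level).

Matrix multiplication for 31x31 matrices:

Strassen's algorithm requires power-of-2 dimensions. Pad 31x31 to 32x32 (next power of 2).

Standard algorithm: 31^3 = 29791 multiplications
Strassen's algorithm: 7^(log2(32)) = 7^5 = 16807 multiplications
Savings: 29791 - 16807 = 12984 multiplications

Standard: 29791 multiplications (31^3). Strassen: 16807 multiplications (7^5, after padding to 32x32). Strassen reduces 8 recursive multiplications to 7 at each level.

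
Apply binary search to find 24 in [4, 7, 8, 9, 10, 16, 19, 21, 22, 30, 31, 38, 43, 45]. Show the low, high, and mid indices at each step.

Binary search for 24 in [4, 7, 8, 9, 10, 16, 19, 21, 22, 30, 31, 38, 43, 45]:

lo=0, hi=13, mid=6, arr[mid]=19 -> 19 < 24, search right half
lo=7, hi=13, mid=10, arr[mid]=31 -> 31 > 24, search left half
lo=7, hi=9, mid=8, arr[mid]=22 -> 22 < 24, search right half
lo=9, hi=9, mid=9, arr[mid]=30 -> 30 > 24, search left half
lo=9 > hi=8, target 24 not found

Binary search determines that 24 is not in the array after 4 comparisons. The search space was exhausted without finding the target.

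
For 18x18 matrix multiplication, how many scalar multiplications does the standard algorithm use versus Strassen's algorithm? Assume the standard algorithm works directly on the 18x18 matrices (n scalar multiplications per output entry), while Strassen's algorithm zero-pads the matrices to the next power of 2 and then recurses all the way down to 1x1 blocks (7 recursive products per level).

Matrix multiplication for 18x18 matrices:

Strassen's algorithm requires power-of-2 dimensions. Pad 18x18 to 32x32 (next power of 2).

Standard algorithm: 18^3 = 5832 multiplications
Strassen's algorithm: 7^(log2(32)) = 7^5 = 16807 multiplications
Difference: 5832 - 16807 = -10975 (Strassen uses MORE here due to padding overhead — for small or just-over-power-of-2 n, padding can outweigh the per-level savings)

Standard: 5832 multiplications (18^3). Strassen: 16807 multiplications (7^5, after padding to 32x32). Strassen reduces 8 recursive multiplications to 7 at each level.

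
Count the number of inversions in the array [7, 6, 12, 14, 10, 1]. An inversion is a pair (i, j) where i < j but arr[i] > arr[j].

Finding inversions in [7, 6, 12, 14, 10, 1]:

(0, 1): arr[0]=7 > arr[1]=6
(0, 5): arr[0]=7 > arr[5]=1
(1, 5): arr[1]=6 > arr[5]=1
(2, 4): arr[2]=12 > arr[4]=10
(2, 5): arr[2]=12 > arr[5]=1
(3, 4): arr[3]=14 > arr[4]=10
(3, 5): arr[3]=14 > arr[5]=1
(4, 5): arr[4]=10 > arr[5]=1

Total inversions: 8

The array has 8 inversion(s): (0,1), (0,5), (1,5), (2,4), (2,5), (3,4), (3,5), (4,5). Each pair (i,j) satisfies i < j and arr[i] > arr[j].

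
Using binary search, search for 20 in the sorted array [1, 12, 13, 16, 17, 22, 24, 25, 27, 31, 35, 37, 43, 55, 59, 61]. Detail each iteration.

Binary search for 20 in [1, 12, 13, 16, 17, 22, 24, 25, 27, 31, 35, 37, 43, 55, 59, 61]:

lo=0, hi=15, mid=7, arr[mid]=25 -> 25 > 20, search left half
lo=0, hi=6, mid=3, arr[mid]=16 -> 16 < 20, search right half
lo=4, hi=6, mid=5, arr[mid]=22 -> 22 > 20, search left half
lo=4, hi=4, mid=4, arr[mid]=17 -> 17 < 20, search right half
lo=5 > hi=4, target 20 not found

Binary search determines that 20 is not in the array after 4 comparisons. The search space was exhausted without finding the target.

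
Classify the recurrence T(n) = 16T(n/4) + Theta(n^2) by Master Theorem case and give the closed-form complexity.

Master Theorem for T(n) = 16T(n/4) + O(n^2):

a = 16, b = 4, c = 2
log_b(a) = log_4(16) = 2.0000

Case 2: c = 2 = log_4(16) = 2.0000
T(n) = O(n^2 log n) = O(n^2 log n)

For T(n) = 16T(n/4) + O(n^2): log_4(16) = 2.0000. This is Case 2 of the Master Theorem (c = log_b(a), equal work at all levels), giving O(n^2 log n).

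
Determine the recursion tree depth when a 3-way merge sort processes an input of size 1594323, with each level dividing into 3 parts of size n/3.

For divide and conquer with division factor 3:

Problem sizes at each level:
Level 0: 1594323
Level 1: 531441
Level 2: 177147
Level 3: 59049
Level 4: 19683
Level 5: 6561
Level 6: 2187
Level 7: 729
Level 8: 243
Level 9: 81
Level 10: 27
Level 11: 9
Level 12: 3
Level 13: 1

The root is level 0 and the size-1 base case is level 13 (the tree spans levels 0 through 13, i.e. 14 levels counting the root), so the depth is the number of divisions: log_3(1594323) = 13

The recursion tree depth is log_3(1594323) = 13. At each level, the problem size is divided by 3, so it takes 13 divisions to reduce to a base case of size 1. The algorithm makes 3 recursive calls at each level.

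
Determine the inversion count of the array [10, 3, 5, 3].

Finding inversions in [10, 3, 5, 3]:

(0, 1): arr[0]=10 > arr[1]=3
(0, 2): arr[0]=10 > arr[2]=5
(0, 3): arr[0]=10 > arr[3]=3
(2, 3): arr[2]=5 > arr[3]=3

Total inversions: 4

The array has 4 inversion(s): (0,1), (0,2), (0,3), (2,3). Each pair (i,j) satisfies i < j and arr[i] > arr[j].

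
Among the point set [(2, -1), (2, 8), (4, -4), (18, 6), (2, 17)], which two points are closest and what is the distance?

Computing all pairwise distances among 5 points:

d((2, -1), (2, 8)) = 9.0
d((2, -1), (4, -4)) = 3.6056 <-- minimum
d((2, -1), (18, 6)) = 17.4642
d((2, -1), (2, 17)) = 18.0
d((2, 8), (4, -4)) = 12.1655
d((2, 8), (18, 6)) = 16.1245
d((2, 8), (2, 17)) = 9.0
d((4, -4), (18, 6)) = 17.2047
d((4, -4), (2, 17)) = 21.095
d((18, 6), (2, 17)) = 19.4165

Closest pair: (2, -1) and (4, -4) with distance 3.6056

The closest pair is (2, -1) and (4, -4) with Euclidean distance 3.6056. For 5 points, brute-force pairwise comparison is shown above. For large n, the divide-and-conquer algorithm (sort by x, recurse on halves, check the dividing strip) achieves O(n log n).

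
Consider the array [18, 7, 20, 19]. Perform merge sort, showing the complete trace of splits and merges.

Merge sort trace:

Split: [18, 7, 20, 19] -> [18, 7] and [20, 19]
  Split: [18, 7] -> [18] and [7]
  Merge: [18] + [7] -> [7, 18]
  Split: [20, 19] -> [20] and [19]
  Merge: [20] + [19] -> [19, 20]
Merge: [7, 18] + [19, 20] -> [7, 18, 19, 20]

Final sorted array: [7, 18, 19, 20]

The merge sort proceeds by recursively splitting the array and merging sorted halves.
After all merges, the sorted array is [7, 18, 19, 20].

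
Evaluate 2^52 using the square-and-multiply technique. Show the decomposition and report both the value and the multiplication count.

Computing 2^52 by squaring (build up from 2^1; each line after the first costs one multiplication):

2^1 = 2
2^2 = (2^1)^2 = 2^2 = 4
2^3 = 2 * 2^2 = 2 * 4 = 8
2^6 = (2^3)^2 = 8^2 = 64
2^12 = (2^6)^2 = 64^2 = 4096
2^13 = 2 * 2^12 = 2 * 4096 = 8192
2^26 = (2^13)^2 = 8192^2 = 67108864
2^52 = (2^26)^2 = 67108864^2 = 4503599627370496

Result: 4503599627370496
Multiplications needed: 7 (7 lines after 2^1)

2^52 = 4503599627370496. Using exponentiation by squaring, this requires 7 multiplications. The key idea: if the exponent is even, square the half-power; if odd, multiply by the base once.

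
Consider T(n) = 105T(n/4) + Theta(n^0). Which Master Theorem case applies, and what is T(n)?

Master Theorem for T(n) = 105T(n/4) + O(n^0):

a = 105, b = 4, c = 0
log_b(a) = log_4(105) = 3.3571

Case 1: c = 0 < log_4(105) = 3.3571
T(n) = O(n^(log_4 105))

For T(n) = 105T(n/4) + O(n^0): log_4(105) = 3.3571. This is Case 1 of the Master Theorem (c < log_b(a), work dominated by leaves), giving O(n^(log_4 105)).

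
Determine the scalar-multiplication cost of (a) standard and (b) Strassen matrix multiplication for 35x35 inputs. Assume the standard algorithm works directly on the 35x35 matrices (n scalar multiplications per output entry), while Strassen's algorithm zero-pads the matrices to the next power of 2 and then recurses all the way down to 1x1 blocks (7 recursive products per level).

Matrix multiplication for 35x35 matrices:

Strassen's algorithm requires power-of-2 dimensions. Pad 35x35 to 64x64 (next power of 2).

Standard algorithm: 35^3 = 42875 multiplications
Strassen's algorithm: 7^(log2(64)) = 7^6 = 117649 multiplications
Difference: 42875 - 117649 = -74774 (Strassen uses MORE here due to padding overhead — for small or just-over-power-of-2 n, padding can outweigh the per-level savings)

Standard: 42875 multiplications (35^3). Strassen: 117649 multiplications (7^6, after padding to 64x64). Strassen reduces 8 recursive multiplications to 7 at each level.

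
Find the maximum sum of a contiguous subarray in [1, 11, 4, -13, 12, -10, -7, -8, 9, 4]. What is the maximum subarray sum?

Using Kadane's algorithm on [1, 11, 4, -13, 12, -10, -7, -8, 9, 4]:

Scanning through the array:
Position 1 (value 11): max_ending_here = 12, max_so_far = 12
Position 2 (value 4): max_ending_here = 16, max_so_far = 16
Position 3 (value -13): max_ending_here = 3, max_so_far = 16
Position 4 (value 12): max_ending_here = 15, max_so_far = 16
Position 5 (value -10): max_ending_here = 5, max_so_far = 16
Position 6 (value -7): max_ending_here = -2, max_so_far = 16
Position 7 (value -8): max_ending_here = -8, max_so_far = 16
Position 8 (value 9): max_ending_here = 9, max_so_far = 16
Position 9 (value 4): max_ending_here = 13, max_so_far = 16

Maximum subarray: [1, 11, 4]
Maximum sum: 16

The maximum subarray is [1, 11, 4] with sum 16. This subarray runs from index 0 to index 2.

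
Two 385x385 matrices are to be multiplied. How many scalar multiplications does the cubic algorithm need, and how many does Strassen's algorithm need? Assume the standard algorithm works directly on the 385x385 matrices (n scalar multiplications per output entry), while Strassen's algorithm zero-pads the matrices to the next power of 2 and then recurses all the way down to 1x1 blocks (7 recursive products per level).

Matrix multiplication for 385x385 matrices:

Strassen's algorithm requires power-of-2 dimensions. Pad 385x385 to 512x512 (next power of 2).

Standard algorithm: 385^3 = 57066625 multiplications
Strassen's algorithm: 7^(log2(512)) = 7^9 = 40353607 multiplications
Savings: 57066625 - 40353607 = 16713018 multiplications

Standard: 57066625 multiplications (385^3). Strassen: 40353607 multiplications (7^9, after padding to 512x512). Strassen reduces 8 recursive multiplications to 7 at each level.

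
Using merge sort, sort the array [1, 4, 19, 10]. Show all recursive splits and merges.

Merge sort trace:

Split: [1, 4, 19, 10] -> [1, 4] and [19, 10]
  Split: [1, 4] -> [1] and [4]
  Merge: [1] + [4] -> [1, 4]
  Split: [19, 10] -> [19] and [10]
  Merge: [19] + [10] -> [10, 19]
Merge: [1, 4] + [10, 19] -> [1, 4, 10, 19]

Final sorted array: [1, 4, 10, 19]

The merge sort proceeds by recursively splitting the array and merging sorted halves.
After all merges, the sorted array is [1, 4, 10, 19].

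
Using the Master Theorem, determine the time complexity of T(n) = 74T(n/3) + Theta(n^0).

Master Theorem for T(n) = 74T(n/3) + O(n^0):

a = 74, b = 3, c = 0
log_b(a) = log_3(74) = 3.9177

Case 1: c = 0 < log_3(74) = 3.9177
T(n) = O(n^(log_3 74))

For T(n) = 74T(n/3) + O(n^0): log_3(74) = 3.9177. This is Case 1 of the Master Theorem (c < log_b(a), work dominated by leaves), giving O(n^(log_3 74)).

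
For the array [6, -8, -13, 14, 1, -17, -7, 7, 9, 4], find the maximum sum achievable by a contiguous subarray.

Using Kadane's algorithm on [6, -8, -13, 14, 1, -17, -7, 7, 9, 4]:

Scanning through the array:
Position 1 (value -8): max_ending_here = -2, max_so_far = 6
Position 2 (value -13): max_ending_here = -13, max_so_far = 6
Position 3 (value 14): max_ending_here = 14, max_so_far = 14
Position 4 (value 1): max_ending_here = 15, max_so_far = 15
Position 5 (value -17): max_ending_here = -2, max_so_far = 15
Position 6 (value -7): max_ending_here = -7, max_so_far = 15
Position 7 (value 7): max_ending_here = 7, max_so_far = 15
Position 8 (value 9): max_ending_here = 16, max_so_far = 16
Position 9 (value 4): max_ending_here = 20, max_so_far = 20

Maximum subarray: [7, 9, 4]
Maximum sum: 20

The maximum subarray is [7, 9, 4] with sum 20. This subarray runs from index 7 to index 9.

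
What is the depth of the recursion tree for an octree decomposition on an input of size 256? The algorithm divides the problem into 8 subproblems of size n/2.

For divide and conquer with division factor 2:

Problem sizes at each level:
Level 0: 256
Level 1: 128
Level 2: 64
Level 3: 32
Level 4: 16
Level 5: 8
Level 6: 4
Level 7: 2
Level 8: 1

The root is level 0 and the size-1 base case is level 8 (the tree spans levels 0 through 8, i.e. 9 levels counting the root), so the depth is the number of divisions: log_2(256) = 8

The recursion tree depth is log_2(256) = 8. At each level, the problem size is divided by 2, so it takes 8 divisions to reduce to a base case of size 1. The algorithm makes 8 recursive calls at each level.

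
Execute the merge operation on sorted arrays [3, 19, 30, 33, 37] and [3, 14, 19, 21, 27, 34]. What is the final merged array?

Merging process:

Compare 3 vs 3: take 3 from left. Merged: [3]
Compare 19 vs 3: take 3 from right. Merged: [3, 3]
Compare 19 vs 14: take 14 from right. Merged: [3, 3, 14]
Compare 19 vs 19: take 19 from left. Merged: [3, 3, 14, 19]
Compare 30 vs 19: take 19 from right. Merged: [3, 3, 14, 19, 19]
Compare 30 vs 21: take 21 from right. Merged: [3, 3, 14, 19, 19, 21]
Compare 30 vs 27: take 27 from right. Merged: [3, 3, 14, 19, 19, 21, 27]
Compare 30 vs 34: take 30 from left. Merged: [3, 3, 14, 19, 19, 21, 27, 30]
Compare 33 vs 34: take 33 from left. Merged: [3, 3, 14, 19, 19, 21, 27, 30, 33]
Compare 37 vs 34: take 34 from right. Merged: [3, 3, 14, 19, 19, 21, 27, 30, 33, 34]
Append remaining from left: [37]. Merged: [3, 3, 14, 19, 19, 21, 27, 30, 33, 34, 37]

Final merged array: [3, 3, 14, 19, 19, 21, 27, 30, 33, 34, 37]
Total comparisons: 10

The merged array is [3, 3, 14, 19, 19, 21, 27, 30, 33, 34, 37], requiring 10 comparisons. The merge step runs in O(n) time where n is the total number of elements.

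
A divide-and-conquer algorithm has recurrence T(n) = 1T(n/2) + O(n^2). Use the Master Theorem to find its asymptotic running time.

Master Theorem for T(n) = 1T(n/2) + O(n^2):

a = 1, b = 2, c = 2
log_b(a) = log_2(1) = 0.0000

Case 3: c = 2 > log_2(1) = 0.0000
T(n) = O(n^2) = O(n^2)

For T(n) = 1T(n/2) + O(n^2): log_2(1) = 0.0000. This is Case 3 of the Master Theorem (c > log_b(a), work dominated by root), giving O(n^2).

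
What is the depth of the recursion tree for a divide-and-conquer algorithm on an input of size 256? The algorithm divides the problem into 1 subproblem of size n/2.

For divide and conquer with division factor 2:

Problem sizes at each level:
Level 0: 256
Level 1: 128
Level 2: 64
Level 3: 32
Level 4: 16
Level 5: 8
Level 6: 4
Level 7: 2
Level 8: 1

The root is level 0 and the size-1 base case is level 8 (the tree spans levels 0 through 8, i.e. 9 levels counting the root), so the depth is the number of divisions: log_2(256) = 8

The recursion tree depth is log_2(256) = 8. At each level, the problem size is divided by 2, so it takes 8 divisions to reduce to a base case of size 1. The algorithm makes 1 recursive call at each level.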